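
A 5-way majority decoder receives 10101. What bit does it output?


Ones: 3 out of 5
Threshold: 3

1 (3/5 voted 1)


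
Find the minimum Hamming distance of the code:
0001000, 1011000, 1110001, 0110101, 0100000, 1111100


Comparing all pairs, minimum distance: 2
Can detect 1 errors, correct 0 errors

2


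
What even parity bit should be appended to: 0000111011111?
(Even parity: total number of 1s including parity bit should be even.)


Number of 1s in data: 8
Parity bit: 0

0


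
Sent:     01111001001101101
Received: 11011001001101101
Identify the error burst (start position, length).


XOR: 10100000000000000

Burst at position 0, length 3


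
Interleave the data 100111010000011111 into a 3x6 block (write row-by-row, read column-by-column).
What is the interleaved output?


Matrix:
  100111
  010000
  011111
Read columns: 100011001101101101

100011001101101101


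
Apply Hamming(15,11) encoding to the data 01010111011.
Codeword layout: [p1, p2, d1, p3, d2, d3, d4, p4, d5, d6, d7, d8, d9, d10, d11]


Parity bits: p1=0, p2=1, p3=1, p4=1

010110110111011


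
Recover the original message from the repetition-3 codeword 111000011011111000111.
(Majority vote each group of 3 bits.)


Groups: 111, 000, 011, 011, 111, 000, 111
Majority votes: 1011101

1011101


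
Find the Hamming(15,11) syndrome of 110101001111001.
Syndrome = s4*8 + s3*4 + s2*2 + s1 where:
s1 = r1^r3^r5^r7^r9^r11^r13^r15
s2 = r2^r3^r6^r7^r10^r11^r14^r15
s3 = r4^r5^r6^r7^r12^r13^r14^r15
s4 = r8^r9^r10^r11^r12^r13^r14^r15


s1=0, s2=1, s3=0, s4=1

Syndrome = 10 (error at position 10)


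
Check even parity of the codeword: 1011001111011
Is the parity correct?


Number of 1s: 9

No, parity error (9 ones)


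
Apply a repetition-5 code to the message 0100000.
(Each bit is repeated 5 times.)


Each bit -> 5 copies

00000111110000000000000000000000000


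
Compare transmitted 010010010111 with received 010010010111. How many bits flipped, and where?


XOR: 000000000000

0 errors (received matches sent)


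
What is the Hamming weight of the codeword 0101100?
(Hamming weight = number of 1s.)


Counting 1s in 0101100

3


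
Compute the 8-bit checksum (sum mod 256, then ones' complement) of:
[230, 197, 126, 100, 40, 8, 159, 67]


Sum = 927 mod 256 = 159
Complement = 96

96


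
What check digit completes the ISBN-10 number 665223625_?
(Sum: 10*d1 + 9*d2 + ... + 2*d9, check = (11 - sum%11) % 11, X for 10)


Weighted sum: 235
235 mod 11 = 4

Check digit: 7


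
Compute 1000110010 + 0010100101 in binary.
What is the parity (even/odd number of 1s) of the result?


1000110010 = 562
0010100101 = 165
Sum = 727 = 1011010111
1s count = 7

odd parity (7 ones in 1011010111)


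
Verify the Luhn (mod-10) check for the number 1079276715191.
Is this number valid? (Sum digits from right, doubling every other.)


Luhn sum = 48
48 mod 10 = 8

Invalid (Luhn sum mod 10 = 8)


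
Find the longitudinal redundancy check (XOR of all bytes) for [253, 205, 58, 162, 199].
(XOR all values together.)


XOR chain: 253 ^ 205 ^ 58 ^ 162 ^ 199 = 111

111


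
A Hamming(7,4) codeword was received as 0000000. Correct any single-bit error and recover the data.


Syndrome = 0: no error detected

Data: 0000 (no errors)


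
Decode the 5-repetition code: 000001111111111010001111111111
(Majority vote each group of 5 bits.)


Groups: 00000, 11111, 11111, 01000, 11111, 11111
Majority votes: 011011

011011


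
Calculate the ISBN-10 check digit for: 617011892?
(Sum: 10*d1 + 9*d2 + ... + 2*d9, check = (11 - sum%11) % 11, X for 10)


Weighted sum: 199
199 mod 11 = 1

Check digit: X


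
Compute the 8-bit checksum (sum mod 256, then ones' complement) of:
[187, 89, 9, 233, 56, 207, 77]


Sum = 858 mod 256 = 90
Complement = 165

165


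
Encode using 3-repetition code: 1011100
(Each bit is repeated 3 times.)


Each bit -> 3 copies

111000111111111000000


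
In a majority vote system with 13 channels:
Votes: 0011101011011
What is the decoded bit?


Ones: 8 out of 13
Threshold: 7

1 (8/13 voted 1)


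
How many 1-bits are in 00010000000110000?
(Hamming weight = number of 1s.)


Counting 1s in 00010000000110000

3


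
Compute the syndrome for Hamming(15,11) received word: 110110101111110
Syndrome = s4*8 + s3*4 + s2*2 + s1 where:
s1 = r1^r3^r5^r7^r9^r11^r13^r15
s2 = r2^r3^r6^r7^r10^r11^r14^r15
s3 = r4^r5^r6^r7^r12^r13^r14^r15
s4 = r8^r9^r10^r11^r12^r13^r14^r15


s1=0, s2=1, s3=0, s4=0

Syndrome = 2 (error at position 2)


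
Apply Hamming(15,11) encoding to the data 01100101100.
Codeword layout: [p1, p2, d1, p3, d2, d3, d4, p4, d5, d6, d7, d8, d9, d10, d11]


Parity bits: p1=0, p2=0, p3=0, p4=1

000011010101100


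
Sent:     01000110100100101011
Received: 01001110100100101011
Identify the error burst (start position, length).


XOR: 00001000000000000000

Burst at position 4, length 1


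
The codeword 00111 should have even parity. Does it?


Number of 1s: 3

No, parity error (3 ones)


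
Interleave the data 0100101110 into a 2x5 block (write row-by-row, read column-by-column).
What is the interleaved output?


Matrix:
  01001
  01110
Read columns: 0011010110

0011010110


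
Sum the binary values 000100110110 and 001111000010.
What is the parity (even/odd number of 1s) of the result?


000100110110 = 310
001111000010 = 962
Sum = 1272 = 10011111000
1s count = 6

even parity (6 ones in 10011111000)


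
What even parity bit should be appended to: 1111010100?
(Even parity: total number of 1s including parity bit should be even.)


Number of 1s in data: 6
Parity bit: 0

0


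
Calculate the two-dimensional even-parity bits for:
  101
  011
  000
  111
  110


Row parities: 00010
Column parities: 111

Row P: 00010, Col P: 111, Corner: 1


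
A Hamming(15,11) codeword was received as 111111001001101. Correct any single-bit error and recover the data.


Syndrome = 0: no error detected

Data: 11101001101 (no errors)


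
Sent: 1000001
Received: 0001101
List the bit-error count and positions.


XOR: 1001100

3 error(s) at position(s): 0, 3, 4


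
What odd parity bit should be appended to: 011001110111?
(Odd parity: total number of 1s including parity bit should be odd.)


Number of 1s in data: 8
Parity bit: 1

1


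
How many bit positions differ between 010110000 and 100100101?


XOR: 110010101
Count of 1s: 5

5


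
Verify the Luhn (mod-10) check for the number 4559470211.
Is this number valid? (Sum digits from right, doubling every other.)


Luhn sum = 43
43 mod 10 = 3

Invalid (Luhn sum mod 10 = 3)


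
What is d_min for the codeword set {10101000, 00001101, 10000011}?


Comparing all pairs, minimum distance: 4
Can detect 3 errors, correct 1 errors

4


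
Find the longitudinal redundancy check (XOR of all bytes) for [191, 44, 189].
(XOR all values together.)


XOR chain: 191 ^ 44 ^ 189 = 46

46


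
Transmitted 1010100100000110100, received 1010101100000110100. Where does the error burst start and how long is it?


XOR: 0000001000000000000

Burst at position 6, length 1


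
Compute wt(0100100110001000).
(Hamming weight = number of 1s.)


Counting 1s in 0100100110001000

5


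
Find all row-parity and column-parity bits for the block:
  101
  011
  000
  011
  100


Row parities: 00001
Column parities: 001

Row P: 00001, Col P: 001, Corner: 1


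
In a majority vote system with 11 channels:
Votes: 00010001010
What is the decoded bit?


Ones: 3 out of 11
Threshold: 6

0 (3/11 voted 1)


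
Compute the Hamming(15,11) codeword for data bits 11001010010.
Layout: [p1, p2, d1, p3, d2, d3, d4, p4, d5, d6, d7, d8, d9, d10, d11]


Parity bits: p1=0, p2=1, p3=0, p4=1

011010011010010


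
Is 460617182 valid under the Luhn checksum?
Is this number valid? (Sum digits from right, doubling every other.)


Luhn sum = 26
26 mod 10 = 6

Invalid (Luhn sum mod 10 = 6)


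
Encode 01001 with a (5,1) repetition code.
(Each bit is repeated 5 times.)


Each bit -> 5 copies

0000011111000000000011111


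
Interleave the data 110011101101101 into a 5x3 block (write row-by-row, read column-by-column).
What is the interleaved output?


Matrix:
  110
  011
  101
  101
  101
Read columns: 101111100001111

101111100001111


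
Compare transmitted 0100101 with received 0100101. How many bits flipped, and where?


XOR: 0000000

0 errors (received matches sent)


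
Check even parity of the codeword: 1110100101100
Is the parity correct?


Number of 1s: 7

No, parity error (7 ones)


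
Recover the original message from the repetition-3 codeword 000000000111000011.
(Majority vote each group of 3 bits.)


Groups: 000, 000, 000, 111, 000, 011
Majority votes: 000101

000101


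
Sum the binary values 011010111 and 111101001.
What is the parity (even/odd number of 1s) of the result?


011010111 = 215
111101001 = 489
Sum = 704 = 1011000000
1s count = 3

odd parity (3 ones in 1011000000)


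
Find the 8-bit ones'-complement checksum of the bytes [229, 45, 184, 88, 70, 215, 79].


Sum = 910 mod 256 = 142
Complement = 113

113


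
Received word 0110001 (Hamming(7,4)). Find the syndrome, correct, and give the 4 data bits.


Syndrome = 6: error at position 6

Data: 1011 (corrected bit 6)


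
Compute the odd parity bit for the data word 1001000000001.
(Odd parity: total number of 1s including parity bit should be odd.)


Number of 1s in data: 3
Parity bit: 0

0


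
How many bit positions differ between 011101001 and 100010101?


XOR: 111111100
Count of 1s: 7

7


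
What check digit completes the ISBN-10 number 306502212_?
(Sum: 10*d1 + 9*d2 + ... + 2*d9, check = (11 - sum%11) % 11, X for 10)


Weighted sum: 138
138 mod 11 = 6

Check digit: 5


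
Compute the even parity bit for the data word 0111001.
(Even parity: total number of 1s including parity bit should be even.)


Number of 1s in data: 4
Parity bit: 0

0


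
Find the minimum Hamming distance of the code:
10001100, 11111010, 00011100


Comparing all pairs, minimum distance: 2
Can detect 1 errors, correct 0 errors

2


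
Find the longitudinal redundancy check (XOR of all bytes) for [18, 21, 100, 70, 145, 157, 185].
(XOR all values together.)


XOR chain: 18 ^ 21 ^ 100 ^ 70 ^ 145 ^ 157 ^ 185 = 144

144


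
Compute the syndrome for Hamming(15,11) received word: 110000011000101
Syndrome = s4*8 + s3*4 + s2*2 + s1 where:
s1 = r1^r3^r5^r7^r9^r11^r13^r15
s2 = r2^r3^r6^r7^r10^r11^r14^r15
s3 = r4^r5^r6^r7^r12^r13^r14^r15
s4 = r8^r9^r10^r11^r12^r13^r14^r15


s1=0, s2=0, s3=0, s4=0

Syndrome = 0 (no error)


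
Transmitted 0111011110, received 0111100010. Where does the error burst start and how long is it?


XOR: 0000111100

Burst at position 4, length 4


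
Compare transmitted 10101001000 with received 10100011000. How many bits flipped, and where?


XOR: 00001010000

2 error(s) at position(s): 4, 6


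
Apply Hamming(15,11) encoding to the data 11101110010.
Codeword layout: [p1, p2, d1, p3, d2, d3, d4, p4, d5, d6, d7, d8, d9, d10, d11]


Parity bits: p1=0, p2=1, p3=1, p4=0

011111001110010


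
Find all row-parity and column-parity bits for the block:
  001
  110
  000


Row parities: 100
Column parities: 111

Row P: 100, Col P: 111, Corner: 1


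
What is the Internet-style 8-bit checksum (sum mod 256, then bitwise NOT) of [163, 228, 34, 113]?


Sum = 538 mod 256 = 26
Complement = 229

229


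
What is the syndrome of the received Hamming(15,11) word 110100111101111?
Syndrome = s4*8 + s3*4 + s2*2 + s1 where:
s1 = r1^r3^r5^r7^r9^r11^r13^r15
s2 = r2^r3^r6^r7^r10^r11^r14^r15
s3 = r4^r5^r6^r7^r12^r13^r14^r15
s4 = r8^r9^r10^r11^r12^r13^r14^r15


s1=1, s2=1, s3=0, s4=1

Syndrome = 11 (error at position 11)


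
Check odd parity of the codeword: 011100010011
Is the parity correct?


Number of 1s: 6

No, parity error (6 ones)


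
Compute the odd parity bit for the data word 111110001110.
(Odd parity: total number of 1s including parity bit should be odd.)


Number of 1s in data: 8
Parity bit: 1

1


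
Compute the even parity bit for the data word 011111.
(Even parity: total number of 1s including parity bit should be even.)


Number of 1s in data: 5
Parity bit: 1

1


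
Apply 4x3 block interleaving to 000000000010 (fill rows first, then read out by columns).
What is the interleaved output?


Matrix:
  000
  000
  000
  010
Read columns: 000000010000

000000010000


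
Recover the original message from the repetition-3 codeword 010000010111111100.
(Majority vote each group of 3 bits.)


Groups: 010, 000, 010, 111, 111, 100
Majority votes: 000110

000110


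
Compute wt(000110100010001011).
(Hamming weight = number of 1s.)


Counting 1s in 000110100010001011

7


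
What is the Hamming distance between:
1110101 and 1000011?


XOR: 0110110
Count of 1s: 4

4


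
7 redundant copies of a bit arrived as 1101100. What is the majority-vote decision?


Ones: 4 out of 7
Threshold: 4

1 (4/7 voted 1)


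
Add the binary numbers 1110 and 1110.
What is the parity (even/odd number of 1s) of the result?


1110 = 14
1110 = 14
Sum = 28 = 11100
1s count = 3

odd parity (3 ones in 11100)


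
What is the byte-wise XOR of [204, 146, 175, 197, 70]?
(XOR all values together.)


XOR chain: 204 ^ 146 ^ 175 ^ 197 ^ 70 = 114

114


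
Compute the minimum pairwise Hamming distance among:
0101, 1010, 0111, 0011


Comparing all pairs, minimum distance: 1
Can detect 0 errors, correct 0 errors

1


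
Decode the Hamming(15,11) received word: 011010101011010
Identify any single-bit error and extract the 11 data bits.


Syndrome = 3: error at position 3

Data: 01011011010 (corrected bit 3)


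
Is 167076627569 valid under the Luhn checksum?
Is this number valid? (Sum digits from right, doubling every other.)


Luhn sum = 51
51 mod 10 = 1

Invalid (Luhn sum mod 10 = 1)


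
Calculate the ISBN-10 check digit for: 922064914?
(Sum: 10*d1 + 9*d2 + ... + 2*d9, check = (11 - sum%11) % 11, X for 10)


Weighted sum: 227
227 mod 11 = 7

Check digit: 4


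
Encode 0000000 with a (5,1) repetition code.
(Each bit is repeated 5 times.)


Each bit -> 5 copies

00000000000000000000000000000000000


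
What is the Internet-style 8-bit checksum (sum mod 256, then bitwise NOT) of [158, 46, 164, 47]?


Sum = 415 mod 256 = 159
Complement = 96

96


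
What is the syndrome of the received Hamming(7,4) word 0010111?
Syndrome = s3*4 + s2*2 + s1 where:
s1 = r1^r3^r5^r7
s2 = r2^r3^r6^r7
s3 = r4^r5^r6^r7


s1=1, s2=1, s3=1

Syndrome = 7 (error at position 7)


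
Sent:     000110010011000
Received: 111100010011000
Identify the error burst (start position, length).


XOR: 111010000000000

Burst at position 0, length 5


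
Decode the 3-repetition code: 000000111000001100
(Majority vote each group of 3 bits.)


Groups: 000, 000, 111, 000, 001, 100
Majority votes: 001000

001000


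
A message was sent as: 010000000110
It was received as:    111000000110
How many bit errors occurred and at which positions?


XOR: 101000000000

2 error(s) at position(s): 0, 2


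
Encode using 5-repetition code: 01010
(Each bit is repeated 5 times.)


Each bit -> 5 copies

0000011111000001111100000


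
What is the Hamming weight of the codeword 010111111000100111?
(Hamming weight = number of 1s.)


Counting 1s in 010111111000100111

11


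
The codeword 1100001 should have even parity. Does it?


Number of 1s: 3

No, parity error (3 ones)


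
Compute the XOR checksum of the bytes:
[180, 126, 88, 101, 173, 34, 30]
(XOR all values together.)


XOR chain: 180 ^ 126 ^ 88 ^ 101 ^ 173 ^ 34 ^ 30 = 102

102


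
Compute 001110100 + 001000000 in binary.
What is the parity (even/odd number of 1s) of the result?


001110100 = 116
001000000 = 64
Sum = 180 = 10110100
1s count = 4

even parity (4 ones in 10110100)


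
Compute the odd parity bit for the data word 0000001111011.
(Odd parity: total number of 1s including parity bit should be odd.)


Number of 1s in data: 6
Parity bit: 1

1


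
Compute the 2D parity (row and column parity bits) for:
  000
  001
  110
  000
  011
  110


Row parities: 010000
Column parities: 010

Row P: 010000, Col P: 010, Corner: 1


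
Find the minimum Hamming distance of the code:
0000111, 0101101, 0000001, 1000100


Comparing all pairs, minimum distance: 2
Can detect 1 errors, correct 0 errors

2


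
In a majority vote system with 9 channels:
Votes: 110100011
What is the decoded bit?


Ones: 5 out of 9
Threshold: 5

1 (5/9 voted 1)


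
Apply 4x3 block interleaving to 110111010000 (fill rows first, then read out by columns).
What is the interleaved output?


Matrix:
  110
  111
  010
  000
Read columns: 110011100100

110011100100


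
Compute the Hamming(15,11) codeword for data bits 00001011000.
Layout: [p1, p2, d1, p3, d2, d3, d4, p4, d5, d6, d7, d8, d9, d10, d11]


Parity bits: p1=0, p2=1, p3=1, p4=1

010100011011000


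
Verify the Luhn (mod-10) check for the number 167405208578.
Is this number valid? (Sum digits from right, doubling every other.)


Luhn sum = 51
51 mod 10 = 1

Invalid (Luhn sum mod 10 = 1)


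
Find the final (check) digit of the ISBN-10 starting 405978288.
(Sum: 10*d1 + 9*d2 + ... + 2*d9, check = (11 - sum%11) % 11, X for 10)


Weighted sum: 273
273 mod 11 = 9

Check digit: 2


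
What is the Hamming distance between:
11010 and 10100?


XOR: 01110
Count of 1s: 3

3


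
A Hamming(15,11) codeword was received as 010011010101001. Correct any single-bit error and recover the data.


Syndrome = 0: no error detected

Data: 01100101001 (no errors)


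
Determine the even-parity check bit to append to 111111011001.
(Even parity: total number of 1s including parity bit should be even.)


Number of 1s in data: 9
Parity bit: 1

1


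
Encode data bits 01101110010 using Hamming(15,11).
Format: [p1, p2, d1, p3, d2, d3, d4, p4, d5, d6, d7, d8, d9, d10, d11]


Parity bits: p1=1, p2=0, p3=1, p4=0

100111001110010


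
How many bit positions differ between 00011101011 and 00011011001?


XOR: 00000110010
Count of 1s: 3

3


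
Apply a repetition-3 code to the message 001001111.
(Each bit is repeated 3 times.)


Each bit -> 3 copies

000000111000000111111111111


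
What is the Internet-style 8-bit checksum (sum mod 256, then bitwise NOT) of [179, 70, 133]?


Sum = 382 mod 256 = 126
Complement = 129

129


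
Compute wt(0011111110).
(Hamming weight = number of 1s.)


Counting 1s in 0011111110

7


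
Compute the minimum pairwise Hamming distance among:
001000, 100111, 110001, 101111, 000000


Comparing all pairs, minimum distance: 1
Can detect 0 errors, correct 0 errors

1


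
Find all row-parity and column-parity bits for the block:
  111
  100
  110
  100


Row parities: 1101
Column parities: 001

Row P: 1101, Col P: 001, Corner: 1


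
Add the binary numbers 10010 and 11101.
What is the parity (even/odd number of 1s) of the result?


10010 = 18
11101 = 29
Sum = 47 = 101111
1s count = 5

odd parity (5 ones in 101111)


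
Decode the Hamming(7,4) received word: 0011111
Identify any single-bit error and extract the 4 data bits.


Syndrome = 3: error at position 3

Data: 0111 (corrected bit 3)


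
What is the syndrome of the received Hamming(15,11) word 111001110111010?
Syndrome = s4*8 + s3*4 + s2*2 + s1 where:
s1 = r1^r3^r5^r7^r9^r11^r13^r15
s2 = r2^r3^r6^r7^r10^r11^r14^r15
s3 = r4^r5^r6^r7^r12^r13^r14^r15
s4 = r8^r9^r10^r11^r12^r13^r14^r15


s1=0, s2=1, s3=0, s4=1

Syndrome = 10 (error at position 10)


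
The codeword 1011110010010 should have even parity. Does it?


Number of 1s: 7

No, parity error (7 ones)


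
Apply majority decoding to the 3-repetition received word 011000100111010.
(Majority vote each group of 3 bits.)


Groups: 011, 000, 100, 111, 010
Majority votes: 10010

10010


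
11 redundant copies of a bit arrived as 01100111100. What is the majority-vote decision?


Ones: 6 out of 11
Threshold: 6

1 (6/11 voted 1)


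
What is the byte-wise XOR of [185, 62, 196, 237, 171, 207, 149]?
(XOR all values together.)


XOR chain: 185 ^ 62 ^ 196 ^ 237 ^ 171 ^ 207 ^ 149 = 95

95


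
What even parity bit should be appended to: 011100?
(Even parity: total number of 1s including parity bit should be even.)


Number of 1s in data: 3
Parity bit: 1

1


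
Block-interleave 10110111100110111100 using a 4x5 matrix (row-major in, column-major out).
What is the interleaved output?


Matrix:
  10110
  11110
  01101
  11100
Read columns: 11010111111111000010

11010111111111000010


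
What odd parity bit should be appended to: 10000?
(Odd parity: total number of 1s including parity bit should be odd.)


Number of 1s in data: 1
Parity bit: 0

0


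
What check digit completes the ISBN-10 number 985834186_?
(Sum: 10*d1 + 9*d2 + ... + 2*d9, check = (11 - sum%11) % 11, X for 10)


Weighted sum: 336
336 mod 11 = 6

Check digit: 5


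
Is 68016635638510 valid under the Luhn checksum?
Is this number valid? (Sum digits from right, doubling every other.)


Luhn sum = 52
52 mod 10 = 2

Invalid (Luhn sum mod 10 = 2)


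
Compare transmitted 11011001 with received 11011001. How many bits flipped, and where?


XOR: 00000000

0 errors (received matches sent)


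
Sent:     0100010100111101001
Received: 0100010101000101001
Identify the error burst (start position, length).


XOR: 0000000001111000000

Burst at position 9, length 4


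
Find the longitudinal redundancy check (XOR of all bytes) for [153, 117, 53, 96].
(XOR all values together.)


XOR chain: 153 ^ 117 ^ 53 ^ 96 = 185

185


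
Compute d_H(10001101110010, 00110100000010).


XOR: 10111001110000
Count of 1s: 7

7


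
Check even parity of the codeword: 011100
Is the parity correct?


Number of 1s: 3

No, parity error (3 ones)


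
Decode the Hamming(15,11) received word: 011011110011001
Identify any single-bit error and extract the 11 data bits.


Syndrome = 5: error at position 5

Data: 10110011001 (corrected bit 5)


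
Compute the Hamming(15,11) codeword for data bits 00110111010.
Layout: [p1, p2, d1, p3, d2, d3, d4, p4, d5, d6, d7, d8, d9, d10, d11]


Parity bits: p1=0, p2=1, p3=0, p4=0

010001100111010


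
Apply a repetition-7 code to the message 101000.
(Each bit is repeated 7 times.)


Each bit -> 7 copies

111111100000001111111000000000000000000000


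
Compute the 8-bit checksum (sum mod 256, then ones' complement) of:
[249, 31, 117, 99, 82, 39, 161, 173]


Sum = 951 mod 256 = 183
Complement = 72

72


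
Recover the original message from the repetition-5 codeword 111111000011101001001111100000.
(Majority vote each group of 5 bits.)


Groups: 11111, 10000, 11101, 00100, 11111, 00000
Majority votes: 101010

101010


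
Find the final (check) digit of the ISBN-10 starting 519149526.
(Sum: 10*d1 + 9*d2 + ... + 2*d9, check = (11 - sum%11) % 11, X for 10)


Weighted sum: 245
245 mod 11 = 3

Check digit: 8


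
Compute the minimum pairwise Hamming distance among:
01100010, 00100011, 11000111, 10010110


Comparing all pairs, minimum distance: 2
Can detect 1 errors, correct 0 errors

2


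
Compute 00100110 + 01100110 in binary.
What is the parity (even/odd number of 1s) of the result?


00100110 = 38
01100110 = 102
Sum = 140 = 10001100
1s count = 3

odd parity (3 ones in 10001100)


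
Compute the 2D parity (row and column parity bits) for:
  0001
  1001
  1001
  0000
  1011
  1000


Row parities: 100011
Column parities: 0010

Row P: 100011, Col P: 0010, Corner: 1


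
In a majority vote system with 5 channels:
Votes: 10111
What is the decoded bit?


Ones: 4 out of 5
Threshold: 3

1 (4/5 voted 1)


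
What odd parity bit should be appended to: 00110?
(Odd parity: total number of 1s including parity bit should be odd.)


Number of 1s in data: 2
Parity bit: 1

1


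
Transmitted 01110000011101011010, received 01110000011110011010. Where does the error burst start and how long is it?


XOR: 00000000000011000000

Burst at position 12, length 2


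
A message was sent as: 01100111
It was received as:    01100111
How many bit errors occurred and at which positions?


XOR: 00000000

0 errors (received matches sent)


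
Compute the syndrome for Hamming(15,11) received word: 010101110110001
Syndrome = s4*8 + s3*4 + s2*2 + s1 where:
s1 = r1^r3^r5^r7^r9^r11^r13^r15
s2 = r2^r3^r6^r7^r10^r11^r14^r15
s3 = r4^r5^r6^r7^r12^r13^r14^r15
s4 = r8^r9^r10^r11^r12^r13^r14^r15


s1=1, s2=0, s3=0, s4=0

Syndrome = 1 (error at position 1)


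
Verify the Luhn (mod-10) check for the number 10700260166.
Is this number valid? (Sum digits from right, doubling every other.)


Luhn sum = 28
28 mod 10 = 8

Invalid (Luhn sum mod 10 = 8)


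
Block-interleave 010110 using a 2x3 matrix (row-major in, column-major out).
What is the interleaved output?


Matrix:
  010
  110
Read columns: 011100

011100


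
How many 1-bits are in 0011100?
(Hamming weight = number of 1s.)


Counting 1s in 0011100

3


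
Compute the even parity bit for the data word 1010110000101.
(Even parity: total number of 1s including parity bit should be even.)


Number of 1s in data: 6
Parity bit: 0

0


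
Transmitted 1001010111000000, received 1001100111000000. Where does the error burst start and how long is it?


XOR: 0000110000000000

Burst at position 4, length 2


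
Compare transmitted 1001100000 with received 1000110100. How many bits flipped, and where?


XOR: 0001010100

3 error(s) at position(s): 3, 5, 7


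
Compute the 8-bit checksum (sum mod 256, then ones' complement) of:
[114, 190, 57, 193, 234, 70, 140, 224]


Sum = 1222 mod 256 = 198
Complement = 57

57


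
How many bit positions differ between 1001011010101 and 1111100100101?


XOR: 0110111110000
Count of 1s: 7

7


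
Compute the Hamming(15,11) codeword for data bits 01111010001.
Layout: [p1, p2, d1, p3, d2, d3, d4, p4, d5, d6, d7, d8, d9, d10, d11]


Parity bits: p1=1, p2=0, p3=0, p4=1

100011111010001


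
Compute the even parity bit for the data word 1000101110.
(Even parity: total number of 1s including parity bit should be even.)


Number of 1s in data: 5
Parity bit: 1

1


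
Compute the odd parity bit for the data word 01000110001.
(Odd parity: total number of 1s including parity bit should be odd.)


Number of 1s in data: 4
Parity bit: 1

1


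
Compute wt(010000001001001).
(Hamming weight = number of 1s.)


Counting 1s in 010000001001001

4


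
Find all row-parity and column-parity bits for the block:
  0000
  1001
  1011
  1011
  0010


Row parities: 00111
Column parities: 1011

Row P: 00111, Col P: 1011, Corner: 1


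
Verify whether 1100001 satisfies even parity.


Number of 1s: 3

No, parity error (3 ones)


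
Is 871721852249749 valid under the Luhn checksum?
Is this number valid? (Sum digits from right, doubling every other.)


Luhn sum = 75
75 mod 10 = 5

Invalid (Luhn sum mod 10 = 5)


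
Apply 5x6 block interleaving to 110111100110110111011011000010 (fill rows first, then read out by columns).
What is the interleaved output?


Matrix:
  110111
  100110
  110111
  011011
  000010
Read columns: 111001011000010111001111110110

111001011000010111001111110110


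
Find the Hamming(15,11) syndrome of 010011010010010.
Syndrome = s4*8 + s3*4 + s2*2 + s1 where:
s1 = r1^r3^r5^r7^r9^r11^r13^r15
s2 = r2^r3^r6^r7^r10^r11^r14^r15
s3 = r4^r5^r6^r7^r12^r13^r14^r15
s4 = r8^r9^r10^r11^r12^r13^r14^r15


s1=0, s2=0, s3=1, s4=1

Syndrome = 12 (error at position 12)


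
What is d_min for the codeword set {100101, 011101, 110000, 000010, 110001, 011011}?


Comparing all pairs, minimum distance: 1
Can detect 0 errors, correct 0 errors

1


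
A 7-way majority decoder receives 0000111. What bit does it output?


Ones: 3 out of 7
Threshold: 4

0 (3/7 voted 1)


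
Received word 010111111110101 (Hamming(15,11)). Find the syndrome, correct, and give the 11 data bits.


Syndrome = 0: no error detected

Data: 01111110101 (no errors)


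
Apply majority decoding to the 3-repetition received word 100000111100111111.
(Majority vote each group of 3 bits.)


Groups: 100, 000, 111, 100, 111, 111
Majority votes: 001011

001011


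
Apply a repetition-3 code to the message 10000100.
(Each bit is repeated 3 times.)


Each bit -> 3 copies

111000000000000111000000


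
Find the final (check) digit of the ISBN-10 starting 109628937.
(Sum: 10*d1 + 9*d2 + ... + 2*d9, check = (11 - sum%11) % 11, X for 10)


Weighted sum: 235
235 mod 11 = 4

Check digit: 7


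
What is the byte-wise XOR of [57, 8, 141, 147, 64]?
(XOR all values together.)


XOR chain: 57 ^ 8 ^ 141 ^ 147 ^ 64 = 111

111


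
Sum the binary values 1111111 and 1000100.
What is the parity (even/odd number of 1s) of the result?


1111111 = 127
1000100 = 68
Sum = 195 = 11000011
1s count = 4

even parity (4 ones in 11000011)


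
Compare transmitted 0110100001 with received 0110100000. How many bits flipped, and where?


XOR: 0000000001

1 error(s) at position(s): 9


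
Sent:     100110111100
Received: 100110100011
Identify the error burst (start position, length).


XOR: 000000011111

Burst at position 7, length 5


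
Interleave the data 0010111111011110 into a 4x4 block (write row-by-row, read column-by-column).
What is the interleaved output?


Matrix:
  0010
  1111
  1101
  1110
Read columns: 0111011111010110

0111011111010110


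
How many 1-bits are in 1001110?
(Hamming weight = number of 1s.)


Counting 1s in 1001110

4


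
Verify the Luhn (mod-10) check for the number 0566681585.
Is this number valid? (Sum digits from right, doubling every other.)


Luhn sum = 44
44 mod 10 = 4

Invalid (Luhn sum mod 10 = 4)


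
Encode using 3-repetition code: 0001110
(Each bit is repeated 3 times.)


Each bit -> 3 copies

000000000111111111000


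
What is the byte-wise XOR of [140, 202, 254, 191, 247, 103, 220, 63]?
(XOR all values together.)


XOR chain: 140 ^ 202 ^ 254 ^ 191 ^ 247 ^ 103 ^ 220 ^ 63 = 116

116


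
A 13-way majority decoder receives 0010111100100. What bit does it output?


Ones: 6 out of 13
Threshold: 7

0 (6/13 voted 1)


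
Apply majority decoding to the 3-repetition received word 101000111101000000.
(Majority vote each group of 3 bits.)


Groups: 101, 000, 111, 101, 000, 000
Majority votes: 101100

101100


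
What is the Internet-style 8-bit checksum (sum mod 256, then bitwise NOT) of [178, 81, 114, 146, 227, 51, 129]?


Sum = 926 mod 256 = 158
Complement = 97

97


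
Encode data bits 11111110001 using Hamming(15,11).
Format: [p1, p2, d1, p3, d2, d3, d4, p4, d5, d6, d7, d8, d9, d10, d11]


Parity bits: p1=0, p2=0, p3=0, p4=0

001011101110001


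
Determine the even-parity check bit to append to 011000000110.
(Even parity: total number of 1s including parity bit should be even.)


Number of 1s in data: 4
Parity bit: 0

0


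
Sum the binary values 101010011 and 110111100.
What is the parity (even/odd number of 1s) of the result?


101010011 = 339
110111100 = 444
Sum = 783 = 1100001111
1s count = 6

even parity (6 ones in 1100001111)


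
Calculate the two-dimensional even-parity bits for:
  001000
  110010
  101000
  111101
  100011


Row parities: 11011
Column parities: 001100

Row P: 11011, Col P: 001100, Corner: 0


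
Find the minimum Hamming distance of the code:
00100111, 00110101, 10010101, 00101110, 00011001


Comparing all pairs, minimum distance: 2
Can detect 1 errors, correct 0 errors

2


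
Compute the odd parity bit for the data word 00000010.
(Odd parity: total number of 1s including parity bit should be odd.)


Number of 1s in data: 1
Parity bit: 0

0


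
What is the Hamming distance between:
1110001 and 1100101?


XOR: 0010100
Count of 1s: 2

2


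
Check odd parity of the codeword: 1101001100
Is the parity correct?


Number of 1s: 5

Yes, parity is correct (5 ones)


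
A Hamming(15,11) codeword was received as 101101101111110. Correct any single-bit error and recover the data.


Syndrome = 0: no error detected

Data: 10111111110 (no errors)


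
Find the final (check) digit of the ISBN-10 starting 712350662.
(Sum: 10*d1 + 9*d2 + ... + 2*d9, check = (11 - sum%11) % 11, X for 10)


Weighted sum: 192
192 mod 11 = 5

Check digit: 6


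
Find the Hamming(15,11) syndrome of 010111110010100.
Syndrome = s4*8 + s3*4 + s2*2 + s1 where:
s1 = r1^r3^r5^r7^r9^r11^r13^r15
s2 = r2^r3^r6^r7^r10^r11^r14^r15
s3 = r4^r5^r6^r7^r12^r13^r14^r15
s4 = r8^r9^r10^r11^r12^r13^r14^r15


s1=0, s2=0, s3=1, s4=1

Syndrome = 12 (error at position 12)


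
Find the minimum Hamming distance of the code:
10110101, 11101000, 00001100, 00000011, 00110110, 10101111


Comparing all pairs, minimum distance: 3
Can detect 2 errors, correct 1 errors

3


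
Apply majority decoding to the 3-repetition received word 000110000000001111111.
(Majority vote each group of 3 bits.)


Groups: 000, 110, 000, 000, 001, 111, 111
Majority votes: 0100011

0100011


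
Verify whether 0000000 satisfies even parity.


Number of 1s: 0

Yes, parity is correct (0 ones)


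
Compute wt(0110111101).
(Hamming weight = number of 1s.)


Counting 1s in 0110111101

7


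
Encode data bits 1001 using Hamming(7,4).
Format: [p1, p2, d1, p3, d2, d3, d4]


Parity bits: p1=0, p2=0, p3=1

0011001


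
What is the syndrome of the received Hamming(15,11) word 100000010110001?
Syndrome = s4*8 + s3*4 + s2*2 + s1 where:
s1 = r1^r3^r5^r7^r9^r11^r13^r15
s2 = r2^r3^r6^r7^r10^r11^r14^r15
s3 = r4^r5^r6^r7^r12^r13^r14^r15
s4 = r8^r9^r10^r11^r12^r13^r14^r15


s1=1, s2=1, s3=1, s4=0

Syndrome = 7 (error at position 7)


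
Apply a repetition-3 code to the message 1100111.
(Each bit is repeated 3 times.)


Each bit -> 3 copies

111111000000111111111


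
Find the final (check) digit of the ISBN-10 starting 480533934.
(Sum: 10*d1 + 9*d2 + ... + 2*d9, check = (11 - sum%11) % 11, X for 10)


Weighted sum: 233
233 mod 11 = 2

Check digit: 9


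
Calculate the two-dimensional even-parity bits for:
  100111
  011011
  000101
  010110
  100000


Row parities: 00011
Column parities: 001111

Row P: 00011, Col P: 001111, Corner: 0


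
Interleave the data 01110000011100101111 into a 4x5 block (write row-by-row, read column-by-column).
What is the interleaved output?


Matrix:
  01110
  00001
  11001
  01111
Read columns: 00101011100110010111

00101011100110010111


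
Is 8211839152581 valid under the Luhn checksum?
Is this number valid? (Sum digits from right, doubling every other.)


Luhn sum = 62
62 mod 10 = 2

Invalid (Luhn sum mod 10 = 2)


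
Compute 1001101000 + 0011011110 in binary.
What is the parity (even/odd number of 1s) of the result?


1001101000 = 616
0011011110 = 222
Sum = 838 = 1101000110
1s count = 5

odd parity (5 ones in 1101000110)


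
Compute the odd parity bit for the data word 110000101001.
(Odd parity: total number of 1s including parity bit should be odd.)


Number of 1s in data: 5
Parity bit: 0

0


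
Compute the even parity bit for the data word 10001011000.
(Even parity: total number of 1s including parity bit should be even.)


Number of 1s in data: 4
Parity bit: 0

0


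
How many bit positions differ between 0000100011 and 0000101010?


XOR: 0000001001
Count of 1s: 2

2


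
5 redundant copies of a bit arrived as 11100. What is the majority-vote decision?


Ones: 3 out of 5
Threshold: 3

1 (3/5 voted 1)


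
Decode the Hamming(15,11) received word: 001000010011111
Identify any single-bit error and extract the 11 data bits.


Syndrome = 0: no error detected

Data: 10000011111 (no errors)


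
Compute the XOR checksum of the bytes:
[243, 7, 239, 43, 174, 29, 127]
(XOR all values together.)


XOR chain: 243 ^ 7 ^ 239 ^ 43 ^ 174 ^ 29 ^ 127 = 252

252


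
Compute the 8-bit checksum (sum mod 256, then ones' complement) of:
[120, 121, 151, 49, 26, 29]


Sum = 496 mod 256 = 240
Complement = 15

15


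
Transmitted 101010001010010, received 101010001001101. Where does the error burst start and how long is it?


XOR: 000000000011111

Burst at position 10, length 5


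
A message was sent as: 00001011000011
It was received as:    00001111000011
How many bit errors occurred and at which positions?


XOR: 00000100000000

1 error(s) at position(s): 5


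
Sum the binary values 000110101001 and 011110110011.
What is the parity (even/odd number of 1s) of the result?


000110101001 = 425
011110110011 = 1971
Sum = 2396 = 100101011100
1s count = 6

even parity (6 ones in 100101011100)


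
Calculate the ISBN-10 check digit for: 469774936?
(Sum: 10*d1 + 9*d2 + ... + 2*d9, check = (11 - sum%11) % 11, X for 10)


Weighted sum: 334
334 mod 11 = 4

Check digit: 7


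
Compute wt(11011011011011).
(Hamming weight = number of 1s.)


Counting 1s in 11011011011011

10


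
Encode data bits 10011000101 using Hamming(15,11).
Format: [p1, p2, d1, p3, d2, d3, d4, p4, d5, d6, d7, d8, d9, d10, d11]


Parity bits: p1=1, p2=1, p3=1, p4=1

111100111000101


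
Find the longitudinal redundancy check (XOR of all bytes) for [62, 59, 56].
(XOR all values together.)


XOR chain: 62 ^ 59 ^ 56 = 61

61


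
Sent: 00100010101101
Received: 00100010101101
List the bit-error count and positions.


XOR: 00000000000000

0 errors (received matches sent)


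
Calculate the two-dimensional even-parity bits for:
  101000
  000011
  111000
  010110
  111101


Row parities: 00111
Column parities: 111000

Row P: 00111, Col P: 111000, Corner: 1


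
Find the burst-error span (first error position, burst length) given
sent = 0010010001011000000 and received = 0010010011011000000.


XOR: 0000000010000000000

Burst at position 8, length 1


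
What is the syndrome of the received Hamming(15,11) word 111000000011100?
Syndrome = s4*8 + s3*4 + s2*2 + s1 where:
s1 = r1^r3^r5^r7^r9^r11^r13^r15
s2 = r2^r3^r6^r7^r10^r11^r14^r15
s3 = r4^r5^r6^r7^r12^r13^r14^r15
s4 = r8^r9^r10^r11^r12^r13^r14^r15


s1=0, s2=1, s3=0, s4=1

Syndrome = 10 (error at position 10)


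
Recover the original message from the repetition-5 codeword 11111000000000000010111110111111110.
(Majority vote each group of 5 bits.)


Groups: 11111, 00000, 00000, 00010, 11111, 01111, 11110
Majority votes: 1000111

1000111


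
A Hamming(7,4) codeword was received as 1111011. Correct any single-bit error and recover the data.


Syndrome = 5: error at position 5

Data: 1111 (corrected bit 5)


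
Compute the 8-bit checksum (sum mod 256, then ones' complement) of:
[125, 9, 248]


Sum = 382 mod 256 = 126
Complement = 129

129


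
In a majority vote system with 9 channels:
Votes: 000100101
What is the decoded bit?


Ones: 3 out of 9
Threshold: 5

0 (3/9 voted 1)


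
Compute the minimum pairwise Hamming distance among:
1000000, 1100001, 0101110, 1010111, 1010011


Comparing all pairs, minimum distance: 1
Can detect 0 errors, correct 0 errors

1


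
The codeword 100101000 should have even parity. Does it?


Number of 1s: 3

No, parity error (3 ones)


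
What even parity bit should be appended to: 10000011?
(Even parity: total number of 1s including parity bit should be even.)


Number of 1s in data: 3
Parity bit: 1

1
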